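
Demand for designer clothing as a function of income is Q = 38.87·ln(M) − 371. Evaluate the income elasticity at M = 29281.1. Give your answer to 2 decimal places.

At M = 29281.1: Q = 28.766.
dQ/dM = 38.87/M = 0.00132748 at this income.
η = (dQ/dM)·(M/Q) = 0.00132748 × (29281.1/28.766) = 1.35.

1.35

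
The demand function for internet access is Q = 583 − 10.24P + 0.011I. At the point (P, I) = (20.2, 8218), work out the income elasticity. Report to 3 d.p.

0.194

At P = 20.2, I = 8218: Q = 466.550.
Holding P constant, ∂Q/∂I = 0.011.
η_I = (∂Q/∂I)·(I/Q) = 0.011 × (8218/466.550) = 0.194.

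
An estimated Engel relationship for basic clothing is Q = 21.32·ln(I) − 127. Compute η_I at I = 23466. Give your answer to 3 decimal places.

0.244

At I = 23466: Q = 87.550.
dQ/dI = 21.32/I = 0.000908549 at this income.
η = (dQ/dI)·(I/Q) = 0.000908549 × (23466/87.550) = 0.244.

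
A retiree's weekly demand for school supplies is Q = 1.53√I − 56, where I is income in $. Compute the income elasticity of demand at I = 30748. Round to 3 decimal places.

0.632

At I = 30748: Q = 212.287.
dQ/dI = 1.53/(2√I) = 0.00436268 at this income.
η = (dQ/dI)·(I/Q) = 0.00436268 × (30748/212.287) = 0.632.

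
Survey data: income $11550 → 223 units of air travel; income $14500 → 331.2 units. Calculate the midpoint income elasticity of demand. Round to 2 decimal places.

ΔQ = 331.2 − 223 = 108.2; midpoint Q̄ = (223 + 331.2)/2 = 277.1.
ΔI = 14500 − 11550 = 2950; midpoint Ī = (11550 + 14500)/2 = 13025.
η = (ΔQ/Q̄) ÷ (ΔI/Ī) = (108.2/277.1) ÷ (2950/13025) = 1.72.

1.72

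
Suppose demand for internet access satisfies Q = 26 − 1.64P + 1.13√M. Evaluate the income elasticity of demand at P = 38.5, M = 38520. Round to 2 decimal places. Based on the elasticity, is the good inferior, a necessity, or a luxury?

0.60 (necessity)

At P = 38.5, M = 38520: Q = 184.640.
Holding P constant, ∂Q/∂M = 1.13/(2√M) = 0.00287876.
η_M = (∂Q/∂M)·(M/Q) = 0.00287876 × (38520/184.640) = 0.60.
Since 0 < η < 1, this is a necessity.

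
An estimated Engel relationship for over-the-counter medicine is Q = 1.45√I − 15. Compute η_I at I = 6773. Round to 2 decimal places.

0.57

At I = 6773: Q = 104.332.
dQ/dI = 1.45/(2√I) = 0.00880942 at this income.
η = (dQ/dI)·(I/Q) = 0.00880942 × (6773/104.332) = 0.57.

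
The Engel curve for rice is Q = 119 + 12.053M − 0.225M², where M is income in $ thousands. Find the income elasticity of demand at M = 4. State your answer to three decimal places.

At M = 4: Q = 163.6120.
dQ/dM = 12.053 − 0.45M = 10.25300.
η = (dQ/dM)·(M/Q) = 10.25300 × (4/163.6120) = 0.251.

0.251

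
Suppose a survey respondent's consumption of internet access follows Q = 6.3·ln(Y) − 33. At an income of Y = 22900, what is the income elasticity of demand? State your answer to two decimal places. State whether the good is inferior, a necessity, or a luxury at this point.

At Y = 22900: Q = 30.245.
dQ/dY = 6.3/Y = 0.000275109 at this income.
η = (dQ/dY)·(Y/Q) = 0.000275109 × (22900/30.245) = 0.21.
Since 0 < η < 1, the good is a necessity.

0.21 (necessity)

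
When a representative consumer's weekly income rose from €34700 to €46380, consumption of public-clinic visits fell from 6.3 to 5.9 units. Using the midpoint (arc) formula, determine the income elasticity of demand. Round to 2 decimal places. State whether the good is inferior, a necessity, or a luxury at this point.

-0.23 (inferior good)

ΔQ = 5.9 − 6.3 = -0.4; midpoint Q̄ = (6.3 + 5.9)/2 = 6.1.
ΔI = 46380 − 34700 = 11680; midpoint Ī = (34700 + 46380)/2 = 40540.
η = (ΔQ/Q̄) ÷ (ΔI/Ī) = (-0.4/6.1) ÷ (11680/40540) = -0.23.
η < 0 ⇒ inferior good.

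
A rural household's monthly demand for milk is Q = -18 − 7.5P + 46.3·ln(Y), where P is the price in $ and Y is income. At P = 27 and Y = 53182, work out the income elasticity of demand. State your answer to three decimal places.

At P = 27, Y = 53182: Q = 283.312.
Holding P constant, ∂Q/∂Y = 46.3/Y = 0.000870595.
η_Y = (∂Q/∂Y)·(Y/Q) = 0.000870595 × (53182/283.312) = 0.163.

0.163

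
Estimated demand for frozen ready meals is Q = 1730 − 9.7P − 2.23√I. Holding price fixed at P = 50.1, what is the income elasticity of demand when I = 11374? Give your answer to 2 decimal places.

-0.12

At P = 50.1, I = 11374: Q = 1006.203.
Holding P constant, ∂Q/∂I = -2.23/(2√I) = -0.0104549.
η_I = (∂Q/∂I)·(I/Q) = -0.0104549 × (11374/1006.203) = -0.12.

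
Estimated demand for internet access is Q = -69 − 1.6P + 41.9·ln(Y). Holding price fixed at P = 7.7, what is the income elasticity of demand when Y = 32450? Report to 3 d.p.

At P = 7.7, Y = 32450: Q = 353.914.
Holding P constant, ∂Q/∂Y = 41.9/Y = 0.00129122.
η_Y = (∂Q/∂Y)·(Y/Q) = 0.00129122 × (32450/353.914) = 0.118.

0.118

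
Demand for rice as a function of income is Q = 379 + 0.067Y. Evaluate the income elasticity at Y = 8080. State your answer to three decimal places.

At Y = 8080: Q = 920.360.
dQ/dY = 0.067.
η = (dQ/dY)·(Y/Q) = 0.067 × (8080/920.360) = 0.588.

0.588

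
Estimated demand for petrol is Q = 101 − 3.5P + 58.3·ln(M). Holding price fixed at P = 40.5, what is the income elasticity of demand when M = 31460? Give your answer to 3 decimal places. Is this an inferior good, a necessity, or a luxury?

At P = 40.5, M = 31460: Q = 563.032.
Holding P constant, ∂Q/∂M = 58.3/M = 0.00185315.
η_M = (∂Q/∂M)·(M/Q) = 0.00185315 × (31460/563.032) = 0.104.
Since 0 < η < 1, this is a necessity.

0.104 (necessity)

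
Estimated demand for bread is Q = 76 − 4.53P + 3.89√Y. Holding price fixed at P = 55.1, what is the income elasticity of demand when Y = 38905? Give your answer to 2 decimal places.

At P = 55.1, Y = 38905: Q = 593.674.
Holding P constant, ∂Q/∂Y = 3.89/(2√Y) = 0.00986091.
η_Y = (∂Q/∂Y)·(Y/Q) = 0.00986091 × (38905/593.674) = 0.65.

0.65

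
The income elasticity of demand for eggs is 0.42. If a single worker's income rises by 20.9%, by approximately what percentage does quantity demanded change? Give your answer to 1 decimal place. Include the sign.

%ΔQ ≈ η × %ΔI = 0.42 × 20.9% = 8.8%.

8.8%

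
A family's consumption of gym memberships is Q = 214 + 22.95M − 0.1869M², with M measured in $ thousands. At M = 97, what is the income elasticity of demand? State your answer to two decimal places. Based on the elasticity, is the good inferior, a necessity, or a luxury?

-1.89 (inferior good)

At M = 97: Q = 681.6079.
dQ/dM = 22.95 − 0.3738M = -13.30860.
η = (dQ/dM)·(M/Q) = -13.30860 × (97/681.6079) = -1.89.
η < 0 ⇒ inferior good.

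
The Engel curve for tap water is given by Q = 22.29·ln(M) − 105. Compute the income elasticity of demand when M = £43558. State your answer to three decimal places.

At M = 43558: Q = 133.098.
dQ/dM = 22.29/M = 0.000511731 at this income.
η = (dQ/dM)·(M/Q) = 0.000511731 × (43558/133.098) = 0.167.

0.167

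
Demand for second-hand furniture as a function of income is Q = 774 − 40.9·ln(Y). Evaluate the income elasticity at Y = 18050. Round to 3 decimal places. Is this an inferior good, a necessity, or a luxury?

-0.110 (inferior good)

At Y = 18050: Q = 373.143.
dQ/dY = -40.9/Y = -0.00226593 at this income.
η = (dQ/dY)·(Y/Q) = -0.00226593 × (18050/373.143) = -0.110.
Since η < 0, the good is an inferior good.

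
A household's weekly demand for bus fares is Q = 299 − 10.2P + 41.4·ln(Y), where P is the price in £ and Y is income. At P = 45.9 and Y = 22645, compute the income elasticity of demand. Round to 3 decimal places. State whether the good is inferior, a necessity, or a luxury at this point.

0.168 (necessity)

At P = 45.9, Y = 22645: Q = 245.967.
Holding P constant, ∂Q/∂Y = 41.4/Y = 0.00182822.
η_Y = (∂Q/∂Y)·(Y/Q) = 0.00182822 × (22645/245.967) = 0.168.
Since 0 < η < 1, this is a necessity.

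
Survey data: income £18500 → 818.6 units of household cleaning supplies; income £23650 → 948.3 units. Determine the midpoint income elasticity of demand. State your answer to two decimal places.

ΔQ = 948.3 − 818.6 = 129.7; midpoint Q̄ = (818.6 + 948.3)/2 = 883.45.
ΔI = 23650 − 18500 = 5150; midpoint Ī = (18500 + 23650)/2 = 21075.
η = (ΔQ/Q̄) ÷ (ΔI/Ī) = (129.7/883.45) ÷ (5150/21075) = 0.60.

0.60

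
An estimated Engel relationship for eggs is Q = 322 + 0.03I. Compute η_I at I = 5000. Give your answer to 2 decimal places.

At I = 5000: Q = 472.000.
dQ/dI = 0.03.
η = (dQ/dI)·(I/Q) = 0.03 × (5000/472.000) = 0.32.

0.32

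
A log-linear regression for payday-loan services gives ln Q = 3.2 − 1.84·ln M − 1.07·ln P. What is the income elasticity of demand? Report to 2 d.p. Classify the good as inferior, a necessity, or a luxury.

-1.84 (inferior good)

In a log-linear demand, the coefficient on ln M is the income elasticity.
So η = -1.84.
η < 0 ⇒ inferior good.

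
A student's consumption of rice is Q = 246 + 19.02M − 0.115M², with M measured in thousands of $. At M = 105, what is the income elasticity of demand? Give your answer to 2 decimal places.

At M = 105: Q = 975.2250.
dQ/dM = 19.02 − 0.23M = -5.13000.
η = (dQ/dM)·(M/Q) = -5.13000 × (105/975.2250) = -0.55.

-0.55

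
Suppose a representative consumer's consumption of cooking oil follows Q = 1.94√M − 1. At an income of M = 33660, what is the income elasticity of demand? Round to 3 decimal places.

At M = 33660: Q = 354.925.
dQ/dM = 1.94/(2√M) = 0.00528707 at this income.
η = (dQ/dM)·(M/Q) = 0.00528707 × (33660/354.925) = 0.501.

0.501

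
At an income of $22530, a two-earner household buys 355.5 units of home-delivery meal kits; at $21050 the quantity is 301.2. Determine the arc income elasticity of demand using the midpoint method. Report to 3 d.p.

ΔQ = 301.2 − 355.5 = -54.3; midpoint Q̄ = (355.5 + 301.2)/2 = 328.35.
ΔI = 21050 − 22530 = -1480; midpoint Ī = (22530 + 21050)/2 = 21790.
η = (ΔQ/Q̄) ÷ (ΔI/Ī) = (-54.3/328.35) ÷ (-1480/21790) = 2.435.

2.435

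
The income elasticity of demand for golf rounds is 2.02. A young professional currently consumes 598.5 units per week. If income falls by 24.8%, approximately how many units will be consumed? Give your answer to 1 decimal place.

298.7

%ΔQ ≈ η × %ΔI = 2.02 × (-24.8%) = -50.096%.
New Q ≈ 598.5 × (1 − 0.50096) = 298.7.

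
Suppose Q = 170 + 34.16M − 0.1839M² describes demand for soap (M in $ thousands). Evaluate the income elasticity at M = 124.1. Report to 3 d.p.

-0.904

At M = 124.1: Q = 1577.0470.
dQ/dM = 34.16 − 0.3678M = -11.48398.
η = (dQ/dM)·(M/Q) = -11.48398 × (124.1/1577.0470) = -0.904.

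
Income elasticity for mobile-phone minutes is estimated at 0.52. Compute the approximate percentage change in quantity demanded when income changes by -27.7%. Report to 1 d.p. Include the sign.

%ΔQ ≈ η × %ΔI = 0.52 × (-27.7%) = -14.4%.

-14.4%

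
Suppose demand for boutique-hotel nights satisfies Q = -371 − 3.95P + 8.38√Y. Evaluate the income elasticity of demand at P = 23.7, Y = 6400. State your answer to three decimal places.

1.629

At P = 23.7, Y = 6400: Q = 205.785.
Holding P constant, ∂Q/∂Y = 8.38/(2√Y) = 0.052375.
η_Y = (∂Q/∂Y)·(Y/Q) = 0.052375 × (6400/205.785) = 1.629.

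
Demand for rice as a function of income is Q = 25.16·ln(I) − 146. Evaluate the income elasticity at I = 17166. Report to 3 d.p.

0.253

At I = 17166: Q = 99.327.
dQ/dI = 25.16/I = 0.00146569 at this income.
η = (dQ/dI)·(I/Q) = 0.00146569 × (17166/99.327) = 0.253.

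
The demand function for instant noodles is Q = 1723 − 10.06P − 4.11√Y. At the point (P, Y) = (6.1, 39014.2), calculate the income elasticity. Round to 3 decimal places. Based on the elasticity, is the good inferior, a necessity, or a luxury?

-0.478 (inferior good)

At P = 6.1, Y = 39014.2: Q = 849.826.
Holding P constant, ∂Q/∂Y = -4.11/(2√Y) = -0.010404.
η_Y = (∂Q/∂Y)·(Y/Q) = -0.010404 × (39014.2/849.826) = -0.478.
Since η < 0, this is an inferior good.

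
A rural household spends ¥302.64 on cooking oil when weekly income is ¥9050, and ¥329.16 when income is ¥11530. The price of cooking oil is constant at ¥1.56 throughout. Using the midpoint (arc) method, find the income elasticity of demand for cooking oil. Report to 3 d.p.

With a constant price, Q₁ = 302.64/1.56 = 194.000 and Q₂ = 329.16/1.56 = 211.000 (equivalently, work directly with expenditure since P cancels).
Midpoint %ΔQ = (329.16 − 302.64)/315.90 = 0.08395; midpoint %ΔI = (11530 − 9050)/10290 = 0.24101.
η = 0.08395 / 0.24101 = 0.348.

0.348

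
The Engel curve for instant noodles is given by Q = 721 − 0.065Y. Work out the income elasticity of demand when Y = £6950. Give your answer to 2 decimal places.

At Y = 6950: Q = 269.250.
dQ/dY = −0.065.
η = (dQ/dY)·(Y/Q) = -0.065 × (6950/269.250) = -1.68.

-1.68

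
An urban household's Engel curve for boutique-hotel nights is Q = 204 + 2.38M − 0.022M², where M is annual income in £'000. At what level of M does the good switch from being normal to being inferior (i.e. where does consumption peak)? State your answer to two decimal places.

dQ/dM = 2.38 − 0.044M.
The good is inferior where dQ/dM < 0. Setting dQ/dM = 0 gives M = 2.38 / 0.044 = 54.09.

54.09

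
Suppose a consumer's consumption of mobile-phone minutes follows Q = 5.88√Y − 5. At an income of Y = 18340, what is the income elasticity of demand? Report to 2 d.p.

At Y = 18340: Q = 791.301.
dQ/dY = 5.88/(2√Y) = 0.0217094 at this income.
η = (dQ/dY)·(Y/Q) = 0.0217094 × (18340/791.301) = 0.50.

0.50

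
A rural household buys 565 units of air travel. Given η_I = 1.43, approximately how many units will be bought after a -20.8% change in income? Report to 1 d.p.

%ΔQ ≈ η × %ΔI = 1.43 × (-20.8%) = -29.744%.
New Q ≈ 565 × (1 − 0.29744) = 396.9.

396.9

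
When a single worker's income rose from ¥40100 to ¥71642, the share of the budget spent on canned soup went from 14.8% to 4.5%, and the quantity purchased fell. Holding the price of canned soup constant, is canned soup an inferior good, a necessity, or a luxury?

Quantity demanded falls as income rises, so η < 0.

inferior good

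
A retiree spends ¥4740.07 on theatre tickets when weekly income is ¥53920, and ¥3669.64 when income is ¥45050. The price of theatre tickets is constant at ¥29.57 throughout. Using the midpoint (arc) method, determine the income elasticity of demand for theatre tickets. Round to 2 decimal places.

1.42

With a constant price, Q₁ = 4740.07/29.57 = 160.300 and Q₂ = 3669.64/29.57 = 124.100 (equivalently, work directly with expenditure since P cancels).
Midpoint %ΔQ = (3669.64 − 4740.07)/4204.85 = -0.25457; midpoint %ΔI = (45050 − 53920)/49485 = -0.17925.
η = -0.25457 / -0.17925 = 1.42.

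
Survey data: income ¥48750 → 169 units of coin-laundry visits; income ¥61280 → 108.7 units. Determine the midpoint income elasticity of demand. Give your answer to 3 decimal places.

-1.907

ΔQ = 108.7 − 169 = -60.3; midpoint Q̄ = (169 + 108.7)/2 = 138.85.
ΔI = 61280 − 48750 = 12530; midpoint Ī = (48750 + 61280)/2 = 55015.
η = (ΔQ/Q̄) ÷ (ΔI/Ī) = (-60.3/138.85) ÷ (12530/55015) = -1.907.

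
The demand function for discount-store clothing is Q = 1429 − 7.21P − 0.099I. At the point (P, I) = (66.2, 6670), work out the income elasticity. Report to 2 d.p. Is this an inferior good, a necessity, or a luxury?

-2.27 (inferior good)

At P = 66.2, I = 6670: Q = 291.368.
Holding P constant, ∂Q/∂I = −0.099.
η_I = (∂Q/∂I)·(I/Q) = -0.099 × (6670/291.368) = -2.27.
Since η < 0, this is an inferior good.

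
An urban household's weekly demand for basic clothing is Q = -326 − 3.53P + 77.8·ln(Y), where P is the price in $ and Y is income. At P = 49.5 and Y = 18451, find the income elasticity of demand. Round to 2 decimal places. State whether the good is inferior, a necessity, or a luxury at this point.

0.30 (necessity)

At P = 49.5, Y = 18451: Q = 263.485.
Holding P constant, ∂Q/∂Y = 77.8/Y = 0.00421657.
η_Y = (∂Q/∂Y)·(Y/Q) = 0.00421657 × (18451/263.485) = 0.30.
Since 0 < η < 1, this is a necessity.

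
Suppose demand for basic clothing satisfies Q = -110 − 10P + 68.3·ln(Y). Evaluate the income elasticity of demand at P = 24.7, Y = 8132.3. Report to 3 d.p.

At P = 24.7, Y = 8132.3: Q = 257.946.
Holding P constant, ∂Q/∂Y = 68.3/Y = 0.00839861.
η_Y = (∂Q/∂Y)·(Y/Q) = 0.00839861 × (8132.3/257.946) = 0.265.

0.265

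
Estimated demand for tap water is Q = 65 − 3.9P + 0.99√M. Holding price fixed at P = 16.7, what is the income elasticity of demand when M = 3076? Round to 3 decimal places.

0.501

At P = 16.7, M = 3076: Q = 54.777.
Holding P constant, ∂Q/∂M = 0.99/(2√M) = 0.00892508.
η_M = (∂Q/∂M)·(M/Q) = 0.00892508 × (3076/54.777) = 0.501.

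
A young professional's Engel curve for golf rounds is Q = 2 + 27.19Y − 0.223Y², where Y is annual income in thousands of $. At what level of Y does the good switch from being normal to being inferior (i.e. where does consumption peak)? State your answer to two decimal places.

60.96

dQ/dY = 27.19 − 0.446Y.
The good is inferior where dQ/dY < 0. Setting dQ/dY = 0 gives Y = 27.19 / 0.446 = 60.96.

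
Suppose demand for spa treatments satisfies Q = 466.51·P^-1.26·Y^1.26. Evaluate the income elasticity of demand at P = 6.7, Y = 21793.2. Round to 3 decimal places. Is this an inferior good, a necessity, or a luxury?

For a multiplicative demand Q = A·P^α·Y^β, the income elasticity is β everywhere.
Here β = 1.26, so η = 1.260.
Since η > 1, this is a luxury.

1.260 (luxury)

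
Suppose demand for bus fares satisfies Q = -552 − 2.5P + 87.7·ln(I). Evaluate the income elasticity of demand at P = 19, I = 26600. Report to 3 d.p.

0.298

At P = 19, I = 26600: Q = 294.046.
Holding P constant, ∂Q/∂I = 87.7/I = 0.00329699.
η_I = (∂Q/∂I)·(I/Q) = 0.00329699 × (26600/294.046) = 0.298.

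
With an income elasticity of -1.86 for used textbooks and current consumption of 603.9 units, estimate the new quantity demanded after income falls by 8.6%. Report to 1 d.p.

%ΔQ ≈ η × %ΔI = -1.86 × (-8.6%) = 15.996%.
New Q ≈ 603.9 × (1 + 0.15996) = 700.5.

700.5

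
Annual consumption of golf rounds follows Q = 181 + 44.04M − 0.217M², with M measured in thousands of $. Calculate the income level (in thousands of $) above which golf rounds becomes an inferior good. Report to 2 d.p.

101.47

dQ/dM = 44.04 − 0.434M.
The good is inferior where dQ/dM < 0. Setting dQ/dM = 0 gives M = 44.04 / 0.434 = 101.47.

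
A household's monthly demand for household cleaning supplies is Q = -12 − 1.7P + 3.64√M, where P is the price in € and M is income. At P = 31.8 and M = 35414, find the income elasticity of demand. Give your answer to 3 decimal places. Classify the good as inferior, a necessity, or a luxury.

0.553 (necessity)

At P = 31.8, M = 35414: Q = 618.937.
Holding P constant, ∂Q/∂M = 3.64/(2√M) = 0.00967128.
η_M = (∂Q/∂M)·(M/Q) = 0.00967128 × (35414/618.937) = 0.553.
Since 0 < η < 1, this is a necessity.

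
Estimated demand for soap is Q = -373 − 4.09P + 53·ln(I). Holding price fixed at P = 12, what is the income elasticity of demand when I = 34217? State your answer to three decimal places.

0.404

At P = 12, I = 34217: Q = 131.265.
Holding P constant, ∂Q/∂I = 53/I = 0.00154894.
η_I = (∂Q/∂I)·(I/Q) = 0.00154894 × (34217/131.265) = 0.404.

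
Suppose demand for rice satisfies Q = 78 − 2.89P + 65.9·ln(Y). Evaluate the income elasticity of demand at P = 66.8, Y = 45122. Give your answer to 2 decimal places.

0.11

At P = 66.8, Y = 45122: Q = 591.207.
Holding P constant, ∂Q/∂Y = 65.9/Y = 0.00146048.
η_Y = (∂Q/∂Y)·(Y/Q) = 0.00146048 × (45122/591.207) = 0.11.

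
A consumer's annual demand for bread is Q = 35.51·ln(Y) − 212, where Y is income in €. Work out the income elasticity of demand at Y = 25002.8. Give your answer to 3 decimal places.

0.241

At Y = 25002.8: Q = 147.601.
dQ/dY = 35.51/Y = 0.00142024 at this income.
η = (dQ/dY)·(Y/Q) = 0.00142024 × (25002.8/147.601) = 0.241.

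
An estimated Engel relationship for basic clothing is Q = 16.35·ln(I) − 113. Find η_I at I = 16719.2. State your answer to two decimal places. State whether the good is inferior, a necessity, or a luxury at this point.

At I = 16719.2: Q = 45.993.
dQ/dI = 16.35/I = 0.000977918 at this income.
η = (dQ/dI)·(I/Q) = 0.000977918 × (16719.2/45.993) = 0.36.
Since 0 < η < 1, the good is a necessity.

0.36 (necessity)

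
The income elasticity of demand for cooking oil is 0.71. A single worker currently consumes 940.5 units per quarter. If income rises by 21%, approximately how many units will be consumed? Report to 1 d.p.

%ΔQ ≈ η × %ΔI = 0.71 × 21% = 14.91%.
New Q ≈ 940.5 × (1 + 0.1491) = 1080.7.

1080.7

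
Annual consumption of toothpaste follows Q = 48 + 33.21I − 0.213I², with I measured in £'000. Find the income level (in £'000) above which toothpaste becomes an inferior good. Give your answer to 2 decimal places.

77.96

dQ/dI = 33.21 − 0.426I.
The good is inferior where dQ/dI < 0. Setting dQ/dI = 0 gives I = 33.21 / 0.426 = 77.96.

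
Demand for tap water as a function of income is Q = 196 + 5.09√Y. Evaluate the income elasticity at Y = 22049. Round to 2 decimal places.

0.40

At Y = 22049: Q = 951.809.
dQ/dY = 5.09/(2√Y) = 0.0171393 at this income.
η = (dQ/dY)·(Y/Q) = 0.0171393 × (22049/951.809) = 0.40.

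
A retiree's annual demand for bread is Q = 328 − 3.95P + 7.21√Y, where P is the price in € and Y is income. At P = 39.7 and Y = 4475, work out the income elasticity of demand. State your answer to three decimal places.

0.369

At P = 39.7, Y = 4475: Q = 653.501.
Holding P constant, ∂Q/∂Y = 7.21/(2√Y) = 0.0538901.
η_Y = (∂Q/∂Y)·(Y/Q) = 0.0538901 × (4475/653.501) = 0.369.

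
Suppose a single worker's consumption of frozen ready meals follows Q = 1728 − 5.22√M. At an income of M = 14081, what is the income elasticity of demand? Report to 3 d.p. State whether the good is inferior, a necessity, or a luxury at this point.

-0.279 (inferior good)

At M = 14081: Q = 1108.577.
dQ/dM = -5.22/(2√M) = -0.021995 at this income.
η = (dQ/dM)·(M/Q) = -0.021995 × (14081/1108.577) = -0.279.
Since η < 0, the good is an inferior good.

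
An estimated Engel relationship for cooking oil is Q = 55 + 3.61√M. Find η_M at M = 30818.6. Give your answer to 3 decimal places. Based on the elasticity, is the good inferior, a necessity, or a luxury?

0.460 (necessity)

At M = 30818.6: Q = 688.744.
dQ/dM = 3.61/(2√M) = 0.0102818 at this income.
η = (dQ/dM)·(M/Q) = 0.0102818 × (30818.6/688.744) = 0.460.
Since 0 < η < 1, the good is a necessity.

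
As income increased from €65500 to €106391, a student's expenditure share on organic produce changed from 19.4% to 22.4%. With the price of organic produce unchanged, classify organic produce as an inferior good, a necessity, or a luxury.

luxury

The budget share rises as income rises, so η > 1.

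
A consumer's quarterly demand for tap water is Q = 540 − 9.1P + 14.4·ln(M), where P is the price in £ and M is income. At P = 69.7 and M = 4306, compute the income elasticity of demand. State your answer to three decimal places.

At P = 69.7, M = 4306: Q = 26.226.
Holding P constant, ∂Q/∂M = 14.4/M = 0.00334417.
η_M = (∂Q/∂M)·(M/Q) = 0.00334417 × (4306/26.226) = 0.549.

0.549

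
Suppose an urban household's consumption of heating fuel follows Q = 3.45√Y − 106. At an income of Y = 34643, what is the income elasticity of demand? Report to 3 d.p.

0.599

At Y = 34643: Q = 536.136.
dQ/dY = 3.45/(2√Y) = 0.0092679 at this income.
η = (dQ/dY)·(Y/Q) = 0.0092679 × (34643/536.136) = 0.599.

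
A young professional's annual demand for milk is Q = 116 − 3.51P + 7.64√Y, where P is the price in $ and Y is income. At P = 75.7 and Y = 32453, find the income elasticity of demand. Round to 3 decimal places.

0.561

At P = 75.7, Y = 32453: Q = 1226.617.
Holding P constant, ∂Q/∂Y = 7.64/(2√Y) = 0.0212049.
η_Y = (∂Q/∂Y)·(Y/Q) = 0.0212049 × (32453/1226.617) = 0.561.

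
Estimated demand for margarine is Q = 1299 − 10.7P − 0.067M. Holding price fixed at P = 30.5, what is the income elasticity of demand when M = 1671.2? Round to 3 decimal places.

At P = 30.5, M = 1671.2: Q = 860.680.
Holding P constant, ∂Q/∂M = −0.067.
η_M = (∂Q/∂M)·(M/Q) = -0.067 × (1671.2/860.680) = -0.130.

-0.130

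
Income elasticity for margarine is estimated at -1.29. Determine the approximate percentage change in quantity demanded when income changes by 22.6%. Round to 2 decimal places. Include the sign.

-29.15%

%ΔQ ≈ η × %ΔI = -1.29 × 22.6% = -29.15%.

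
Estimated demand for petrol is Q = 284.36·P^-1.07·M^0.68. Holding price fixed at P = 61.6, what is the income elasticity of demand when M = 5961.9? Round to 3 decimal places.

For a multiplicative demand Q = A·P^α·M^β, the income elasticity is β everywhere.
Here β = 0.68, so η = 0.680.

0.680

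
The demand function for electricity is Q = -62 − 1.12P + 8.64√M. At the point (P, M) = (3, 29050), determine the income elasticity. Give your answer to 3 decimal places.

0.523

At P = 3, M = 29050: Q = 1407.247.
Holding P constant, ∂Q/∂M = 8.64/(2√M) = 0.0253461.
η_M = (∂Q/∂M)·(M/Q) = 0.0253461 × (29050/1407.247) = 0.523.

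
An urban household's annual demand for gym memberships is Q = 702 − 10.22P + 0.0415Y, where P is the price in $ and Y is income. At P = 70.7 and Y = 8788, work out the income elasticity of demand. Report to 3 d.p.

1.060

At P = 70.7, Y = 8788: Q = 344.148.
Holding P constant, ∂Q/∂Y = 0.0415.
η_Y = (∂Q/∂Y)·(Y/Q) = 0.0415 × (8788/344.148) = 1.060.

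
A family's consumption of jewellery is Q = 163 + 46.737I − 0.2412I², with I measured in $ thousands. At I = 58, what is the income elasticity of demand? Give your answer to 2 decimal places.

0.53

At I = 58: Q = 2062.3492.
dQ/dI = 46.737 − 0.4824I = 18.75780.
η = (dQ/dI)·(I/Q) = 18.75780 × (58/2062.3492) = 0.53.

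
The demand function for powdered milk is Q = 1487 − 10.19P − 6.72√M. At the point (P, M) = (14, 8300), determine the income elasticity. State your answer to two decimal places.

At P = 14, M = 8300: Q = 732.119.
Holding P constant, ∂Q/∂M = -6.72/(2√M) = -0.0368808.
η_M = (∂Q/∂M)·(M/Q) = -0.0368808 × (8300/732.119) = -0.42.

-0.42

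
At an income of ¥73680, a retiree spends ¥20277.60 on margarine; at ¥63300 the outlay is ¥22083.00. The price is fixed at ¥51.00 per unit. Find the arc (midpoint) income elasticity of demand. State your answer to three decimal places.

With a constant price, Q₁ = 20277.60/51.00 = 397.600 and Q₂ = 22083.00/51.00 = 433.000 (equivalently, work directly with expenditure since P cancels).
Midpoint %ΔQ = (22083.00 − 20277.60)/21180.30 = 0.08524; midpoint %ΔI = (63300 − 73680)/68490 = -0.15155.
η = 0.08524 / -0.15155 = -0.562.

-0.562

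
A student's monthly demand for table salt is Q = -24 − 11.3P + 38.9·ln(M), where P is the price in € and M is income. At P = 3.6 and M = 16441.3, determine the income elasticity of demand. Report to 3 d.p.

0.124

At P = 3.6, M = 16441.3: Q = 312.944.
Holding P constant, ∂Q/∂M = 38.9/M = 0.00236599.
η_M = (∂Q/∂M)·(M/Q) = 0.00236599 × (16441.3/312.944) = 0.124.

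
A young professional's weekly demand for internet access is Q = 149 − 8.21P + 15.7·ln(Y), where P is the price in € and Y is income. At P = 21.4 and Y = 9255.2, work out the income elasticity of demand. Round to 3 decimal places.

At P = 21.4, Y = 9255.2: Q = 116.693.
Holding P constant, ∂Q/∂Y = 15.7/Y = 0.00169634.
η_Y = (∂Q/∂Y)·(Y/Q) = 0.00169634 × (9255.2/116.693) = 0.135.

0.135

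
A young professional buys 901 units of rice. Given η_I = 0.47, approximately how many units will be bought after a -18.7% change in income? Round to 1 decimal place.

%ΔQ ≈ η × %ΔI = 0.47 × (-18.7%) = -8.789%.
New Q ≈ 901 × (1 − 0.08789) = 821.8.

821.8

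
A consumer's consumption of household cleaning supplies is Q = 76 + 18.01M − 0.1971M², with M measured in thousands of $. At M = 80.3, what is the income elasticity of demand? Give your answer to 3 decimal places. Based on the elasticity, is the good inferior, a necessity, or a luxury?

At M = 80.3: Q = 251.2845.
dQ/dM = 18.01 − 0.3942M = -13.64426.
η = (dQ/dM)·(M/Q) = -13.64426 × (80.3/251.2845) = -4.360.
η < 0 ⇒ inferior good.

-4.360 (inferior good)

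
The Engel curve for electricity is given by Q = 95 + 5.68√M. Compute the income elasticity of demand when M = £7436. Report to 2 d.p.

0.42

At M = 7436: Q = 584.799.
dQ/dM = 5.68/(2√M) = 0.0329343 at this income.
η = (dQ/dM)·(M/Q) = 0.0329343 × (7436/584.799) = 0.42.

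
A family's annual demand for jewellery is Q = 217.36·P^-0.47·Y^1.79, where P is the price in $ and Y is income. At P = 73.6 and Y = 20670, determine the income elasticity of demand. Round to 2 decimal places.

For a multiplicative demand Q = A·P^α·Y^β, the income elasticity is β everywhere.
Here β = 1.79, so η = 1.79.

1.79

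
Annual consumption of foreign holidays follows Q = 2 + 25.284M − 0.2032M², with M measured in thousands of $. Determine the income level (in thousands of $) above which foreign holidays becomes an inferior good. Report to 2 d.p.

62.21

dQ/dM = 25.284 − 0.4064M.
The good is inferior where dQ/dM < 0. Setting dQ/dM = 0 gives M = 25.284 / 0.4064 = 62.21.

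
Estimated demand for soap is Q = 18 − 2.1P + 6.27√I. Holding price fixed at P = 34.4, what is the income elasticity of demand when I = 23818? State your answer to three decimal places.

0.530

At P = 34.4, I = 23818: Q = 913.414.
Holding P constant, ∂Q/∂I = 6.27/(2√I) = 0.0203135.
η_I = (∂Q/∂I)·(I/Q) = 0.0203135 × (23818/913.414) = 0.530.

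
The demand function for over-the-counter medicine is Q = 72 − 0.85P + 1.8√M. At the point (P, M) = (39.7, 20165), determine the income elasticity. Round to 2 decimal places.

At P = 39.7, M = 20165: Q = 293.861.
Holding P constant, ∂Q/∂M = 1.8/(2√M) = 0.00633787.
η_M = (∂Q/∂M)·(M/Q) = 0.00633787 × (20165/293.861) = 0.43.

0.43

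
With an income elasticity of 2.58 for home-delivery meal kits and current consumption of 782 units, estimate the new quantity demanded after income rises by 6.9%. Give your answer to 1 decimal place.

921.2

%ΔQ ≈ η × %ΔI = 2.58 × 6.9% = 17.802%.
New Q ≈ 782 × (1 + 0.17802) = 921.2.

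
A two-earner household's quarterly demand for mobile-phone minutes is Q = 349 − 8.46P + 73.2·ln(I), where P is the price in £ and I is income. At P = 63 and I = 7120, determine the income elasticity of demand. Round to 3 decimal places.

At P = 63, I = 7120: Q = 465.353.
Holding P constant, ∂Q/∂I = 73.2/I = 0.0102809.
η_I = (∂Q/∂I)·(I/Q) = 0.0102809 × (7120/465.353) = 0.157.

0.157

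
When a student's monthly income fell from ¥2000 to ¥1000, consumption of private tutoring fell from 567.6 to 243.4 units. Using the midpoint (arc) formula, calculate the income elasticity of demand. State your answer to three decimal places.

ΔQ = 243.4 − 567.6 = -324.2; midpoint Q̄ = (567.6 + 243.4)/2 = 405.5.
ΔI = 1000 − 2000 = -1000; midpoint Ī = (2000 + 1000)/2 = 1500.
η = (ΔQ/Q̄) ÷ (ΔI/Ī) = (-324.2/405.5) ÷ (-1000/1500) = 1.199.

1.199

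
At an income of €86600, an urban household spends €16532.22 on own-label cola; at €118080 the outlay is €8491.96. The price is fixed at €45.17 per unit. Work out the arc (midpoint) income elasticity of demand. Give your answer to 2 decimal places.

-2.09

With a constant price, Q₁ = 16532.22/45.17 = 366.000 and Q₂ = 8491.96/45.17 = 188.000 (equivalently, work directly with expenditure since P cancels).
Midpoint %ΔQ = (8491.96 − 16532.22)/12512.09 = -0.64260; midpoint %ΔI = (118080 − 86600)/102340 = 0.30760.
η = -0.64260 / 0.30760 = -2.09.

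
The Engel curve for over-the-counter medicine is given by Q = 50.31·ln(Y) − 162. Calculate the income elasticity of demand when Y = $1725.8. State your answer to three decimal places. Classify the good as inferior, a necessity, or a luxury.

At Y = 1725.8: Q = 212.983.
dQ/dY = 50.31/Y = 0.0291517 at this income.
η = (dQ/dY)·(Y/Q) = 0.0291517 × (1725.8/212.983) = 0.236.
Since 0 < η < 1, the good is a necessity.

0.236 (necessity)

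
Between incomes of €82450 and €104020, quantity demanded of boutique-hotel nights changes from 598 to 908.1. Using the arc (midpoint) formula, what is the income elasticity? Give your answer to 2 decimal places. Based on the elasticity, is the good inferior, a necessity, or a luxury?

ΔQ = 908.1 − 598 = 310.1; midpoint Q̄ = (598 + 908.1)/2 = 753.05.
ΔI = 104020 − 82450 = 21570; midpoint Ī = (82450 + 104020)/2 = 93235.
η = (ΔQ/Q̄) ÷ (ΔI/Ī) = (310.1/753.05) ÷ (21570/93235) = 1.78.
η > 1 ⇒ luxury.

1.78 (luxury)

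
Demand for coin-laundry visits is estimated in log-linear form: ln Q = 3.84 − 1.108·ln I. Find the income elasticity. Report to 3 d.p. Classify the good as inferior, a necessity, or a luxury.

In a log-linear demand, the coefficient on ln I is the income elasticity.
So η = -1.108.
η < 0 ⇒ inferior good.

-1.108 (inferior good)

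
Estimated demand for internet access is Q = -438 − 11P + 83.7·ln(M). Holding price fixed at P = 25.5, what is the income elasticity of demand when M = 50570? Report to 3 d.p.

At P = 25.5, M = 50570: Q = 188.064.
Holding P constant, ∂Q/∂M = 83.7/M = 0.00165513.
η_M = (∂Q/∂M)·(M/Q) = 0.00165513 × (50570/188.064) = 0.445.

0.445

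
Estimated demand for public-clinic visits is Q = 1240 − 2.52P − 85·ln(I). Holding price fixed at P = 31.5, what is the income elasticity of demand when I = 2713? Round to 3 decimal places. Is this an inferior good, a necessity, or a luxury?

At P = 31.5, I = 2713: Q = 488.626.
Holding P constant, ∂Q/∂I = -85/I = -0.0313306.
η_I = (∂Q/∂I)·(I/Q) = -0.0313306 × (2713/488.626) = -0.174.
Since η < 0, this is an inferior good.

-0.174 (inferior good)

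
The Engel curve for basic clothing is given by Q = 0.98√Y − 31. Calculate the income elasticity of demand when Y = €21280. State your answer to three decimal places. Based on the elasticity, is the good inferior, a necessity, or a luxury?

At Y = 21280: Q = 111.959.
dQ/dY = 0.98/(2√Y) = 0.003359 at this income.
η = (dQ/dY)·(Y/Q) = 0.003359 × (21280/111.959) = 0.638.
Since 0 < η < 1, the good is a necessity.

0.638 (necessity)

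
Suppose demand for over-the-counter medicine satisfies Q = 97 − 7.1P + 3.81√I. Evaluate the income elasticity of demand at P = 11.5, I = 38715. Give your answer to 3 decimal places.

At P = 11.5, I = 38715: Q = 765.010.
Holding P constant, ∂Q/∂I = 3.81/(2√I) = 0.00968178.
η_I = (∂Q/∂I)·(I/Q) = 0.00968178 × (38715/765.010) = 0.490.

0.490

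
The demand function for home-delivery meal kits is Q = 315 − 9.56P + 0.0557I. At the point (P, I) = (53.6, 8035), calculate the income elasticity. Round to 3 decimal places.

1.789

At P = 53.6, I = 8035: Q = 250.133.
Holding P constant, ∂Q/∂I = 0.0557.
η_I = (∂Q/∂I)·(I/Q) = 0.0557 × (8035/250.133) = 1.789.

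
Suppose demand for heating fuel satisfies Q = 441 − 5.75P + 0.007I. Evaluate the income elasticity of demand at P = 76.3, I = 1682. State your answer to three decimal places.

0.838

At P = 76.3, I = 1682: Q = 14.049.
Holding P constant, ∂Q/∂I = 0.007.
η_I = (∂Q/∂I)·(I/Q) = 0.007 × (1682/14.049) = 0.838.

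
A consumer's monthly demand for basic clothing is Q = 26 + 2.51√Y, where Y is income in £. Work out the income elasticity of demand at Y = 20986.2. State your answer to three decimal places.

At Y = 20986.2: Q = 389.614.
dQ/dY = 2.51/(2√Y) = 0.00866317 at this income.
η = (dQ/dY)·(Y/Q) = 0.00866317 × (20986.2/389.614) = 0.467.

0.467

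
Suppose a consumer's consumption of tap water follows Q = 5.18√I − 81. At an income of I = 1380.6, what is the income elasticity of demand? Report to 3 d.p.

At I = 1380.6: Q = 111.470.
dQ/dI = 5.18/(2√I) = 0.0697053 at this income.
η = (dQ/dI)·(I/Q) = 0.0697053 × (1380.6/111.470) = 0.863.

0.863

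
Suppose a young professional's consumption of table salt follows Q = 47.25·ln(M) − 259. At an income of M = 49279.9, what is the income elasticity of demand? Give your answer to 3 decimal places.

0.188

At M = 49279.9: Q = 251.549.
dQ/dM = 47.25/M = 0.000958809 at this income.
η = (dQ/dM)·(M/Q) = 0.000958809 × (49279.9/251.549) = 0.188.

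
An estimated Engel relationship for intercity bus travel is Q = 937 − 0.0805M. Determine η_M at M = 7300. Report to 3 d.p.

-1.682

At M = 7300: Q = 349.350.
dQ/dM = −0.0805.
η = (dQ/dM)·(M/Q) = -0.0805 × (7300/349.350) = -1.682.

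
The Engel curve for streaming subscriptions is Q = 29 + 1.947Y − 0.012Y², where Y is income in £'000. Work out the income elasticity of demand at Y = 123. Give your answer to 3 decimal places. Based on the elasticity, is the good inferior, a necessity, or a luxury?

At Y = 123: Q = 86.9330.
dQ/dY = 1.947 − 0.024Y = -1.00500.
η = (dQ/dY)·(Y/Q) = -1.00500 × (123/86.9330) = -1.422.
η < 0 ⇒ inferior good.

-1.422 (inferior good)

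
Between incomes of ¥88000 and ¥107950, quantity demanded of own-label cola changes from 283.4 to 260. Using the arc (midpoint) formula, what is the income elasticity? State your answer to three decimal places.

ΔQ = 260 − 283.4 = -23.4; midpoint Q̄ = (283.4 + 260)/2 = 271.7.
ΔI = 107950 − 88000 = 19950; midpoint Ī = (88000 + 107950)/2 = 97975.
η = (ΔQ/Q̄) ÷ (ΔI/Ī) = (-23.4/271.7) ÷ (19950/97975) = -0.423.

-0.423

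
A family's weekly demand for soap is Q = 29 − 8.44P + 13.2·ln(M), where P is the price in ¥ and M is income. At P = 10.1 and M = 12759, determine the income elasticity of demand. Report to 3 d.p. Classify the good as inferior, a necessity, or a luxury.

At P = 10.1, M = 12759: Q = 68.549.
Holding P constant, ∂Q/∂M = 13.2/M = 0.00103456.
η_M = (∂Q/∂M)·(M/Q) = 0.00103456 × (12759/68.549) = 0.193.
Since 0 < η < 1, this is a necessity.

0.193 (necessity)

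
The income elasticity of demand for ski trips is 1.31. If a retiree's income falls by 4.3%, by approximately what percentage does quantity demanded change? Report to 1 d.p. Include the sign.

%ΔQ ≈ η × %ΔI = 1.31 × (-4.3%) = -5.6%.

-5.6%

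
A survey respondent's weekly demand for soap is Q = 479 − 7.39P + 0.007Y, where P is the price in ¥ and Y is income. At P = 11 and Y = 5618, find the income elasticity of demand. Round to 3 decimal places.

At P = 11, Y = 5618: Q = 437.036.
Holding P constant, ∂Q/∂Y = 0.007.
η_Y = (∂Q/∂Y)·(Y/Q) = 0.007 × (5618/437.036) = 0.090.

0.090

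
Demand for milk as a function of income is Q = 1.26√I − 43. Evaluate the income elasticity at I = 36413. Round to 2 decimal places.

At I = 36413: Q = 197.436.
dQ/dI = 1.26/(2√I) = 0.00330151 at this income.
η = (dQ/dI)·(I/Q) = 0.00330151 × (36413/197.436) = 0.61.

0.61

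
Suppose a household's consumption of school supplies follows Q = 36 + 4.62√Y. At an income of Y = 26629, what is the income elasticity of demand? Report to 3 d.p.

0.477

At Y = 26629: Q = 789.910.
dQ/dY = 4.62/(2√Y) = 0.0141558 at this income.
η = (dQ/dY)·(Y/Q) = 0.0141558 × (26629/789.910) = 0.477.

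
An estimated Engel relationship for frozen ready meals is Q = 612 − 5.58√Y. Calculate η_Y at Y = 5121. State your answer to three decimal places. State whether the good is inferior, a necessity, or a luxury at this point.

At Y = 5121: Q = 212.689.
dQ/dY = -5.58/(2√Y) = -0.0389876 at this income.
η = (dQ/dY)·(Y/Q) = -0.0389876 × (5121/212.689) = -0.939.
Since η < 0, the good is an inferior good.

-0.939 (inferior good)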